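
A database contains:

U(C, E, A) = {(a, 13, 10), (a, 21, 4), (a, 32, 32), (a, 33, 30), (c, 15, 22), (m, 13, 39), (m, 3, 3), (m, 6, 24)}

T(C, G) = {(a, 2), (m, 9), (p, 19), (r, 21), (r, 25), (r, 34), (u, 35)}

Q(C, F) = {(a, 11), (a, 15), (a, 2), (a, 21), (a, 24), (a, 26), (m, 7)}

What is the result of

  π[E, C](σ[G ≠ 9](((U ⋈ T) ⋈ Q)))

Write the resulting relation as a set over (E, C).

{(13, a), (21, a), (32, a), (33, a)}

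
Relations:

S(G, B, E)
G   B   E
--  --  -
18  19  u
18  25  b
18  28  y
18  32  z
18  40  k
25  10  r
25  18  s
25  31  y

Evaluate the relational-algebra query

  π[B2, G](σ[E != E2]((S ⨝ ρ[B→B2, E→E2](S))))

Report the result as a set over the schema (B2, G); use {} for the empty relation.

ρ[B→B2, E→E2]: schema becomes (G, B2, E2); tuples unchanged.
Natural join on G: {(18, 19, u, 19, u), (18, 19, u, 25, b), (18, 19, u, 28, y), (18, 19, u, 32, z), (18, 19, u, 40, k), (18, 25, b, 19, u), (18, 25, b, 25, b), (18, 25, b, 28, y), (18, 25, b, 32, z), (18, 25, b, 40, k), (18, 28, y, 19, u), (18, 28, y, 25, b), (18, 28, y, 28, y), (18, 28, y, 32, z), (18, 28, y, 40, k), (18, 32, z, 19, u), (18, 32, z, 25, b), (18, 32, z, 28, y), (18, 32, z, 32, z), (18, 32, z, 40, k), (18, 40, k, 19, u), (18, 40, k, 25, b), (18, 40, k, 28, y), (18, 40, k, 32, z), (18, 40, k, 40, k), (25, 10, r, 10, r), (25, 10, r, 18, s), (25, 10, r, 31, y), (25, 18, s, 10, r), (25, 18, s, 18, s), (25, 18, s, 31, y), (25, 31, y, 10, r), (25, 31, y, 18, s), (25, 31, y, 31, y)}
Filtering on E != E2 leaves {(18, 19, u, 25, b), (18, 19, u, 28, y), (18, 19, u, 32, z), (18, 19, u, 40, k), (18, 25, b, 19, u), (18, 25, b, 28, y), (18, 25, b, 32, z), (18, 25, b, 40, k), (18, 28, y, 19, u), (18, 28, y, 25, b), (18, 28, y, 32, z), (18, 28, y, 40, k), (18, 32, z, 19, u), (18, 32, z, 25, b), (18, 32, z, 28, y), (18, 32, z, 40, k), (18, 40, k, 19, u), (18, 40, k, 25, b), (18, 40, k, 28, y), (18, 40, k, 32, z), (25, 10, r, 18, s), (25, 10, r, 31, y), (25, 18, s, 10, r), (25, 18, s, 31, y), (25, 31, y, 10, r), (25, 31, y, 18, s)}.
π_{B2, G} gives {(10, 25), (18, 25), (19, 18), (25, 18), (28, 18), (31, 25), (32, 18), (40, 18)} (18 duplicate(s) eliminated).

{(10, 25), (18, 25), (19, 18), (25, 18), (28, 18), (31, 25), (32, 18), (40, 18)}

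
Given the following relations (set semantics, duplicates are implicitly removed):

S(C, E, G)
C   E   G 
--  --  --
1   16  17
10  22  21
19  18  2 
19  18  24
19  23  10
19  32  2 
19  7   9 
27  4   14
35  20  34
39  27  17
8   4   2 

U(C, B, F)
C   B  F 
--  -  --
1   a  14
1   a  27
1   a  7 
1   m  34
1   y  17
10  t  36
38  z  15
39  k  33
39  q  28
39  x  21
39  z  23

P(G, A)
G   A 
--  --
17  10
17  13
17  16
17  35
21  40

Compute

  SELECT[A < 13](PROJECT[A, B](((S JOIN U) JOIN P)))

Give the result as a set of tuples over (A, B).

S ⋈ U (natural join on C): {(1, 16, 17, a, 14), (1, 16, 17, a, 27), (1, 16, 17, a, 7), (1, 16, 17, m, 34), (1, 16, 17, y, 17), (10, 22, 21, t, 36), (39, 27, 17, k, 33), (39, 27, 17, q, 28), (39, 27, 17, x, 21), (39, 27, 17, z, 23)}
(S JOIN U) ⋈ P (natural join on G): {(1, 16, 17, a, 14, 10), (1, 16, 17, a, 14, 13), (1, 16, 17, a, 14, 16), (1, 16, 17, a, 14, 35), (1, 16, 17, a, 27, 10), (1, 16, 17, a, 27, 13), (1, 16, 17, a, 27, 16), (1, 16, 17, a, 27, 35), (1, 16, 17, a, 7, 10), (1, 16, 17, a, 7, 13), (1, 16, 17, a, 7, 16), (1, 16, 17, a, 7, 35), (1, 16, 17, m, 34, 10), (1, 16, 17, m, 34, 13), (1, 16, 17, m, 34, 16), (1, 16, 17, m, 34, 35), (1, 16, 17, y, 17, 10), (1, 16, 17, y, 17, 13), (1, 16, 17, y, 17, 16), (1, 16, 17, y, 17, 35), (10, 22, 21, t, 36, 40), (39, 27, 17, k, 33, 10), (39, 27, 17, k, 33, 13), (39, 27, 17, k, 33, 16), (39, 27, 17, k, 33, 35), (39, 27, 17, q, 28, 10), (39, 27, 17, q, 28, 13), (39, 27, 17, q, 28, 16), (39, 27, 17, q, 28, 35), (39, 27, 17, x, 21, 10), (39, 27, 17, x, 21, 13), (39, 27, 17, x, 21, 16), (39, 27, 17, x, 21, 35), (39, 27, 17, z, 23, 10), (39, 27, 17, z, 23, 13), (39, 27, 17, z, 23, 16), (39, 27, 17, z, 23, 35)}
π[A, B]: project onto (A, B) (8 duplicate(s) eliminated) → {(10, a), (10, k), (10, m), (10, q), (10, x), (10, y), (10, z), (13, a), (13, k), (13, m), (13, q), (13, x), (13, y), (13, z), (16, a), (16, k), (16, m), (16, q), (16, x), (16, y), (16, z), (35, a), (35, k), (35, m), (35, q), (35, x), (35, y), (35, z), (40, t)}
Selection A < 13: {(10, a), (10, k), (10, m), (10, q), (10, x), (10, y), (10, z)}

{(10, a), (10, k), (10, m), (10, q), (10, x), (10, y), (10, z)}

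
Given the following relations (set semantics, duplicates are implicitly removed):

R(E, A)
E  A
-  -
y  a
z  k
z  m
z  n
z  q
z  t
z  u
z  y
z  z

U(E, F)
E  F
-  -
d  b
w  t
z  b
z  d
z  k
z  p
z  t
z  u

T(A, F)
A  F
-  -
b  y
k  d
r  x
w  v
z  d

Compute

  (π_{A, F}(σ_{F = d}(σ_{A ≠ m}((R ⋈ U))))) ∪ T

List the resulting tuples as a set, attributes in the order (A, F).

Joining R and U on E yields {(z, k, b), (z, k, d), (z, k, k), (z, k, p), (z, k, t), (z, k, u), (z, m, b), (z, m, d), (z, m, k), (z, m, p), (z, m, t), (z, m, u), (z, n, b), (z, n, d), (z, n, k), (z, n, p), (z, n, t), (z, n, u), (z, q, b), (z, q, d), (z, q, k), (z, q, p), (z, q, t), (z, q, u), (z, t, b), (z, t, d), (z, t, k), (z, t, p), (z, t, t), (z, t, u), (z, u, b), (z, u, d), (z, u, k), (z, u, p), (z, u, t), (z, u, u), (z, y, b), (z, y, d), (z, y, k), (z, y, p), (z, y, t), (z, y, u), (z, z, b), (z, z, d), (z, z, k), (z, z, p), (z, z, t), (z, z, u)}.
σ[A ≠ m]: keep tuples satisfying A ≠ m → {(z, k, b), (z, k, d), (z, k, k), (z, k, p), (z, k, t), (z, k, u), (z, n, b), (z, n, d), (z, n, k), (z, n, p), (z, n, t), (z, n, u), (z, q, b), (z, q, d), (z, q, k), (z, q, p), (z, q, t), (z, q, u), (z, t, b), (z, t, d), (z, t, k), (z, t, p), (z, t, t), (z, t, u), (z, u, b), (z, u, d), (z, u, k), (z, u, p), (z, u, t), (z, u, u), (z, y, b), (z, y, d), (z, y, k), (z, y, p), (z, y, t), (z, y, u), (z, z, b), (z, z, d), (z, z, k), (z, z, p), (z, z, t), (z, z, u)}
σ[F = d]: keep tuples satisfying F = d → {(z, k, d), (z, n, d), (z, q, d), (z, t, d), (z, u, d), (z, y, d), (z, z, d)}
π[A, F]: project onto (A, F) → {(k, d), (n, d), (q, d), (t, d), (u, d), (y, d), (z, d)}
Union: {(k, d), (n, d), (q, d), (t, d), (u, d), (y, d), (z, d)} with {(b, y), (k, d), (r, x), (w, v), (z, d)} → {(b, y), (k, d), (n, d), (q, d), (r, x), (t, d), (u, d), (w, v), (y, d), (z, d)}

{(b, y), (k, d), (n, d), (q, d), (r, x), (t, d), (u, d), (w, v), (y, d), (z, d)}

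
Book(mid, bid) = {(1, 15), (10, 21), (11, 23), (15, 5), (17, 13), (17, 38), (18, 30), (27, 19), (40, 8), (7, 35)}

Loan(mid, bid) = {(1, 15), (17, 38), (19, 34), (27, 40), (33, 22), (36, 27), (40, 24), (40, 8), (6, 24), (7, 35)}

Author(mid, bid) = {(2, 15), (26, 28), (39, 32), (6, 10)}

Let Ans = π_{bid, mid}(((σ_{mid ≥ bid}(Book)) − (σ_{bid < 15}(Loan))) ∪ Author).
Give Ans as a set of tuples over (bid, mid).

Selection mid ≥ bid: {(15, 5), (17, 13), (27, 19), (40, 8)}
Selection bid < 15: {(40, 8)}
Set difference of the two operands is {(15, 5), (17, 13), (27, 19)}.
Set union of the two operands is {(15, 5), (17, 13), (2, 15), (26, 28), (27, 19), (39, 32), (6, 10)}.
π[bid, mid]: project onto (bid, mid) → {(10, 6), (13, 17), (15, 2), (19, 27), (28, 26), (32, 39), (5, 15)}

{(10, 6), (13, 17), (15, 2), (19, 27), (28, 26), (32, 39), (5, 15)}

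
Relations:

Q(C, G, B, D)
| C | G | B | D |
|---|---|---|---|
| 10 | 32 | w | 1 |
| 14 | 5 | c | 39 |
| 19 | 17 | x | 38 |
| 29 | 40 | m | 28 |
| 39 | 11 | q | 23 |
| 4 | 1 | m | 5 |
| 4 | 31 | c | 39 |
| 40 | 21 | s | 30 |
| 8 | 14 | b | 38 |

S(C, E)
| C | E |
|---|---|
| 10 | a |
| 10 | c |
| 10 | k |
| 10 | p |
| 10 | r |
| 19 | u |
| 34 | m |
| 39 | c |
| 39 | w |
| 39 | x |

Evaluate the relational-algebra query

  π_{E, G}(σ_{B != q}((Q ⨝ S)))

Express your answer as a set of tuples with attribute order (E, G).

{(a, 32), (c, 32), (k, 32), (p, 32), (r, 32), (u, 17)}

Natural join on C: {(10, 32, w, 1, a), (10, 32, w, 1, c), (10, 32, w, 1, k), (10, 32, w, 1, p), (10, 32, w, 1, r), (19, 17, x, 38, u), (39, 11, q, 23, c), (39, 11, q, 23, w), (39, 11, q, 23, x)}
σ[B != q]: keep tuples satisfying B != q → {(10, 32, w, 1, a), (10, 32, w, 1, c), (10, 32, w, 1, k), (10, 32, w, 1, p), (10, 32, w, 1, r), (19, 17, x, 38, u)}
π_{E, G} gives {(a, 32), (c, 32), (k, 32), (p, 32), (r, 32), (u, 17)}.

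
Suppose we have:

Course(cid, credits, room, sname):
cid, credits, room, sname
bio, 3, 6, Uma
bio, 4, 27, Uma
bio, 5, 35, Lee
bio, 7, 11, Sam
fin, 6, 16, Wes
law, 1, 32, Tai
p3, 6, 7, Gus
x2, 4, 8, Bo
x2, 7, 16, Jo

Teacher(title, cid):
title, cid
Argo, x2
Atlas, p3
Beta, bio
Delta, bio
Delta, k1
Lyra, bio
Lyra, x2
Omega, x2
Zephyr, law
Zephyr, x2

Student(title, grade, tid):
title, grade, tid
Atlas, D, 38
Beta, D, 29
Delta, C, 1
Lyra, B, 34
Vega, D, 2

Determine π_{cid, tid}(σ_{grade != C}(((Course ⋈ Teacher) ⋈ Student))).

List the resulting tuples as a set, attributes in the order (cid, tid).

Joining Course and Teacher on cid yields {(bio, 3, 6, Uma, Beta), (bio, 3, 6, Uma, Delta), (bio, 3, 6, Uma, Lyra), (bio, 4, 27, Uma, Beta), (bio, 4, 27, Uma, Delta), (bio, 4, 27, Uma, Lyra), (bio, 5, 35, Lee, Beta), (bio, 5, 35, Lee, Delta), (bio, 5, 35, Lee, Lyra), (bio, 7, 11, Sam, Beta), (bio, 7, 11, Sam, Delta), (bio, 7, 11, Sam, Lyra), (law, 1, 32, Tai, Zephyr), (p3, 6, 7, Gus, Atlas), (x2, 4, 8, Bo, Argo), (x2, 4, 8, Bo, Lyra), (x2, 4, 8, Bo, Omega), (x2, 4, 8, Bo, Zephyr), (x2, 7, 16, Jo, Argo), (x2, 7, 16, Jo, Lyra), (x2, 7, 16, Jo, Omega), (x2, 7, 16, Jo, Zephyr)}.
Joining (Course ⋈ Teacher) and Student on title yields {(bio, 3, 6, Uma, Beta, D, 29), (bio, 3, 6, Uma, Delta, C, 1), (bio, 3, 6, Uma, Lyra, B, 34), (bio, 4, 27, Uma, Beta, D, 29), (bio, 4, 27, Uma, Delta, C, 1), (bio, 4, 27, Uma, Lyra, B, 34), (bio, 5, 35, Lee, Beta, D, 29), (bio, 5, 35, Lee, Delta, C, 1), (bio, 5, 35, Lee, Lyra, B, 34), (bio, 7, 11, Sam, Beta, D, 29), (bio, 7, 11, Sam, Delta, C, 1), (bio, 7, 11, Sam, Lyra, B, 34), (p3, 6, 7, Gus, Atlas, D, 38), (x2, 4, 8, Bo, Lyra, B, 34), (x2, 7, 16, Jo, Lyra, B, 34)}.
Apply σ_{grade != C}; surviving tuples: {(bio, 3, 6, Uma, Beta, D, 29), (bio, 3, 6, Uma, Lyra, B, 34), (bio, 4, 27, Uma, Beta, D, 29), (bio, 4, 27, Uma, Lyra, B, 34), (bio, 5, 35, Lee, Beta, D, 29), (bio, 5, 35, Lee, Lyra, B, 34), (bio, 7, 11, Sam, Beta, D, 29), (bio, 7, 11, Sam, Lyra, B, 34), (p3, 6, 7, Gus, Atlas, D, 38), (x2, 4, 8, Bo, Lyra, B, 34), (x2, 7, 16, Jo, Lyra, B, 34)}
Projecting to cid, tid (7 duplicate(s) eliminated): {(bio, 29), (bio, 34), (p3, 38), (x2, 34)}

{(bio, 29), (bio, 34), (p3, 38), (x2, 34)}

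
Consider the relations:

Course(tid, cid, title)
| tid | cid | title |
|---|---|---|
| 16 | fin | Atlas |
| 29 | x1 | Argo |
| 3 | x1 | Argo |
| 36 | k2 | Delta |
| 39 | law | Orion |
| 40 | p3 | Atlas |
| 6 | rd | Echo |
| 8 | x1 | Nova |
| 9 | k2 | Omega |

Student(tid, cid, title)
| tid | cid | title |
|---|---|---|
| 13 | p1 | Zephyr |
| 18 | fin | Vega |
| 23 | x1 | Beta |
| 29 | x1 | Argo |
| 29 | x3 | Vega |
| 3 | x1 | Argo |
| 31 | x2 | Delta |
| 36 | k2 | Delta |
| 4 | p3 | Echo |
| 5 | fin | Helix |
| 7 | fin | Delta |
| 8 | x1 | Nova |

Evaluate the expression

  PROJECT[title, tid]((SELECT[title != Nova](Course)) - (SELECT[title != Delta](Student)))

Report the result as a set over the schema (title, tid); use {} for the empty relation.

Apply σ_{title != Nova}; surviving tuples: {(16, fin, Atlas), (29, x1, Argo), (3, x1, Argo), (36, k2, Delta), (39, law, Orion), (40, p3, Atlas), (6, rd, Echo), (9, k2, Omega)}
Apply σ_{title != Delta}; surviving tuples: {(13, p1, Zephyr), (18, fin, Vega), (23, x1, Beta), (29, x1, Argo), (29, x3, Vega), (3, x1, Argo), (4, p3, Echo), (5, fin, Helix), (8, x1, Nova)}
Set difference of the two operands is {(16, fin, Atlas), (36, k2, Delta), (39, law, Orion), (40, p3, Atlas), (6, rd, Echo), (9, k2, Omega)}.
π_{title, tid} gives {(Atlas, 16), (Atlas, 40), (Delta, 36), (Echo, 6), (Omega, 9), (Orion, 39)}.

{(Atlas, 16), (Atlas, 40), (Delta, 36), (Echo, 6), (Omega, 9), (Orion, 39)}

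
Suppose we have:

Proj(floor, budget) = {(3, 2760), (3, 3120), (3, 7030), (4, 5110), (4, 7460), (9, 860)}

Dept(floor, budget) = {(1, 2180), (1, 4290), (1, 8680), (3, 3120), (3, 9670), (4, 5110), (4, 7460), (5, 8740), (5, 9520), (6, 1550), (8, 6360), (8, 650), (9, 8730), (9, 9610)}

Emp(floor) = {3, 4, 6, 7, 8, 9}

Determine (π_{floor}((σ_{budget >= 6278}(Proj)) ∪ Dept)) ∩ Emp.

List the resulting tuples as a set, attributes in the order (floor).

{3, 4, 6, 8, 9}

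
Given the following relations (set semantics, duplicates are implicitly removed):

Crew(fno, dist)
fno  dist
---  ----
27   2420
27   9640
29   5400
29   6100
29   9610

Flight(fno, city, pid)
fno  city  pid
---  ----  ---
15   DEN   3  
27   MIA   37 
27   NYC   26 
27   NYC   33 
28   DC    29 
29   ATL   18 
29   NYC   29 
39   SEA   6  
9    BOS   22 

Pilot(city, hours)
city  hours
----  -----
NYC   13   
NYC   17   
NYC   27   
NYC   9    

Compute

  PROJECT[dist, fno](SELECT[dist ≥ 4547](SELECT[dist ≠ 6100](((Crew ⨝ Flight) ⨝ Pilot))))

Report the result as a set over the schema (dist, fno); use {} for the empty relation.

{(5400, 29), (9610, 29), (9640, 27)}

Crew ⋈ Flight (natural join on fno): {(27, 2420, MIA, 37), (27, 2420, NYC, 26), (27, 2420, NYC, 33), (27, 9640, MIA, 37), (27, 9640, NYC, 26), (27, 9640, NYC, 33), (29, 5400, ATL, 18), (29, 5400, NYC, 29), (29, 6100, ATL, 18), (29, 6100, NYC, 29), (29, 9610, ATL, 18), (29, 9610, NYC, 29)}
(Crew ⨝ Flight) ⋈ Pilot (natural join on city): {(27, 2420, NYC, 26, 13), (27, 2420, NYC, 26, 17), (27, 2420, NYC, 26, 27), (27, 2420, NYC, 26, 9), (27, 2420, NYC, 33, 13), (27, 2420, NYC, 33, 17), (27, 2420, NYC, 33, 27), (27, 2420, NYC, 33, 9), (27, 9640, NYC, 26, 13), (27, 9640, NYC, 26, 17), (27, 9640, NYC, 26, 27), (27, 9640, NYC, 26, 9), (27, 9640, NYC, 33, 13), (27, 9640, NYC, 33, 17), (27, 9640, NYC, 33, 27), (27, 9640, NYC, 33, 9), (29, 5400, NYC, 29, 13), (29, 5400, NYC, 29, 17), (29, 5400, NYC, 29, 27), (29, 5400, NYC, 29, 9), (29, 6100, NYC, 29, 13), (29, 6100, NYC, 29, 17), (29, 6100, NYC, 29, 27), (29, 6100, NYC, 29, 9), (29, 9610, NYC, 29, 13), (29, 9610, NYC, 29, 17), (29, 9610, NYC, 29, 27), (29, 9610, NYC, 29, 9)}
σ[dist ≠ 6100]: keep tuples satisfying dist ≠ 6100 → {(27, 2420, NYC, 26, 13), (27, 2420, NYC, 26, 17), (27, 2420, NYC, 26, 27), (27, 2420, NYC, 26, 9), (27, 2420, NYC, 33, 13), (27, 2420, NYC, 33, 17), (27, 2420, NYC, 33, 27), (27, 2420, NYC, 33, 9), (27, 9640, NYC, 26, 13), (27, 9640, NYC, 26, 17), (27, 9640, NYC, 26, 27), (27, 9640, NYC, 26, 9), (27, 9640, NYC, 33, 13), (27, 9640, NYC, 33, 17), (27, 9640, NYC, 33, 27), (27, 9640, NYC, 33, 9), (29, 5400, NYC, 29, 13), (29, 5400, NYC, 29, 17), (29, 5400, NYC, 29, 27), (29, 5400, NYC, 29, 9), (29, 9610, NYC, 29, 13), (29, 9610, NYC, 29, 17), (29, 9610, NYC, 29, 27), (29, 9610, NYC, 29, 9)}
σ[dist ≥ 4547]: keep tuples satisfying dist ≥ 4547 → {(27, 9640, NYC, 26, 13), (27, 9640, NYC, 26, 17), (27, 9640, NYC, 26, 27), (27, 9640, NYC, 26, 9), (27, 9640, NYC, 33, 13), (27, 9640, NYC, 33, 17), (27, 9640, NYC, 33, 27), (27, 9640, NYC, 33, 9), (29, 5400, NYC, 29, 13), (29, 5400, NYC, 29, 17), (29, 5400, NYC, 29, 27), (29, 5400, NYC, 29, 9), (29, 9610, NYC, 29, 13), (29, 9610, NYC, 29, 17), (29, 9610, NYC, 29, 27), (29, 9610, NYC, 29, 9)}
Projecting to dist, fno (13 duplicate(s) eliminated): {(5400, 29), (9610, 29), (9640, 27)}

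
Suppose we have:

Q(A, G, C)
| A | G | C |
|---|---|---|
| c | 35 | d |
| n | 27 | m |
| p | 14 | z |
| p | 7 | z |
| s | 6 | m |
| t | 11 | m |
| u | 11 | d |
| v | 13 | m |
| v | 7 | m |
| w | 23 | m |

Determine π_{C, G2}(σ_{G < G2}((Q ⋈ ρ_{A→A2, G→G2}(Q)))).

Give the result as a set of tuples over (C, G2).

{(d, 35), (m, 11), (m, 13), (m, 23), (m, 27), (m, 7), (z, 14)}

ρ[A→A2, G→G2]: schema becomes (A2, G2, C); tuples unchanged.
Joining Q and ρ_{A→A2, G→G2}(Q) on C yields {(c, 35, d, c, 35), (c, 35, d, u, 11), (n, 27, m, n, 27), (n, 27, m, s, 6), (n, 27, m, t, 11), (n, 27, m, v, 13), (n, 27, m, v, 7), (n, 27, m, w, 23), (p, 14, z, p, 14), (p, 14, z, p, 7), (p, 7, z, p, 14), (p, 7, z, p, 7), (s, 6, m, n, 27), (s, 6, m, s, 6), (s, 6, m, t, 11), (s, 6, m, v, 13), (s, 6, m, v, 7), (s, 6, m, w, 23), (t, 11, m, n, 27), (t, 11, m, s, 6), (t, 11, m, t, 11), (t, 11, m, v, 13), (t, 11, m, v, 7), (t, 11, m, w, 23), (u, 11, d, c, 35), (u, 11, d, u, 11), (v, 13, m, n, 27), (v, 13, m, s, 6), (v, 13, m, t, 11), (v, 13, m, v, 13), (v, 13, m, v, 7), (v, 13, m, w, 23), (v, 7, m, n, 27), (v, 7, m, s, 6), (v, 7, m, t, 11), (v, 7, m, v, 13), (v, 7, m, v, 7), (v, 7, m, w, 23), (w, 23, m, n, 27), (w, 23, m, s, 6), (w, 23, m, t, 11), (w, 23, m, v, 13), (w, 23, m, v, 7), (w, 23, m, w, 23)}.
Apply σ_{G < G2}; surviving tuples: {(p, 7, z, p, 14), (s, 6, m, n, 27), (s, 6, m, t, 11), (s, 6, m, v, 13), (s, 6, m, v, 7), (s, 6, m, w, 23), (t, 11, m, n, 27), (t, 11, m, v, 13), (t, 11, m, w, 23), (u, 11, d, c, 35), (v, 13, m, n, 27), (v, 13, m, w, 23), (v, 7, m, n, 27), (v, 7, m, t, 11), (v, 7, m, v, 13), (v, 7, m, w, 23), (w, 23, m, n, 27)}
Projecting to C, G2 (10 duplicate(s) eliminated): {(d, 35), (m, 11), (m, 13), (m, 23), (m, 27), (m, 7), (z, 14)}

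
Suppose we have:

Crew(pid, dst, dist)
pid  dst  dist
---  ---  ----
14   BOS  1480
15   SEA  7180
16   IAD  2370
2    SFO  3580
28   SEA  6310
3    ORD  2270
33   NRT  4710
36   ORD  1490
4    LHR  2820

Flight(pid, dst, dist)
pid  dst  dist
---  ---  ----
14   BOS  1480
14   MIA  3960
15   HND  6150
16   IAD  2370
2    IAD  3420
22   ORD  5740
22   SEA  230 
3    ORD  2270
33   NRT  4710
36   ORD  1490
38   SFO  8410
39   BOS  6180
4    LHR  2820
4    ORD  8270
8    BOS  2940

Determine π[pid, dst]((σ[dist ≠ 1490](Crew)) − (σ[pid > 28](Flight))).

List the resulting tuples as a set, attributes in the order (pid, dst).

Selection dist ≠ 1490: {(14, BOS, 1480), (15, SEA, 7180), (16, IAD, 2370), (2, SFO, 3580), (28, SEA, 6310), (3, ORD, 2270), (33, NRT, 4710), (4, LHR, 2820)}
Selection pid > 28: {(33, NRT, 4710), (36, ORD, 1490), (38, SFO, 8410), (39, BOS, 6180)}
Difference: {(14, BOS, 1480), (15, SEA, 7180), (16, IAD, 2370), (2, SFO, 3580), (28, SEA, 6310), (3, ORD, 2270), (33, NRT, 4710), (4, LHR, 2820)} with {(33, NRT, 4710), (36, ORD, 1490), (38, SFO, 8410), (39, BOS, 6180)} → {(14, BOS, 1480), (15, SEA, 7180), (16, IAD, 2370), (2, SFO, 3580), (28, SEA, 6310), (3, ORD, 2270), (4, LHR, 2820)}
π[pid, dst]: project onto (pid, dst) → {(14, BOS), (15, SEA), (16, IAD), (2, SFO), (28, SEA), (3, ORD), (4, LHR)}

{(14, BOS), (15, SEA), (16, IAD), (2, SFO), (28, SEA), (3, ORD), (4, LHR)}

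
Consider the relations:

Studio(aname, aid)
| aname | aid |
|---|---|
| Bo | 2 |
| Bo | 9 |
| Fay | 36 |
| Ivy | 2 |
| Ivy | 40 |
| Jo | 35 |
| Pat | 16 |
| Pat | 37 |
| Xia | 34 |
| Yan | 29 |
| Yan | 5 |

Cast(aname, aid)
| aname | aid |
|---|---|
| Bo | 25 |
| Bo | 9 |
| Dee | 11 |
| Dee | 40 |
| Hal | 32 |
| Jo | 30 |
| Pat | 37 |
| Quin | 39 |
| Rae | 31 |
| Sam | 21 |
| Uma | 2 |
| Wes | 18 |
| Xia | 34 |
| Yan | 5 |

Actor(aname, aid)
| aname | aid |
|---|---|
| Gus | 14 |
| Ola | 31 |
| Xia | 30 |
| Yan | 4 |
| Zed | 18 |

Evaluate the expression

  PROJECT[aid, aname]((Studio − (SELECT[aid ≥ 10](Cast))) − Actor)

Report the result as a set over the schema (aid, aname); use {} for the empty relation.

{(16, Pat), (2, Bo), (2, Ivy), (29, Yan), (35, Jo), (36, Fay), (40, Ivy), (5, Yan), (9, Bo)}

Apply σ_{aid ≥ 10}; surviving tuples: {(Bo, 25), (Dee, 11), (Dee, 40), (Hal, 32), (Jo, 30), (Pat, 37), (Quin, 39), (Rae, 31), (Sam, 21), (Wes, 18), (Xia, 34)}
Set difference of the two operands is {(Bo, 2), (Bo, 9), (Fay, 36), (Ivy, 2), (Ivy, 40), (Jo, 35), (Pat, 16), (Yan, 29), (Yan, 5)}.
Set difference of the two operands is {(Bo, 2), (Bo, 9), (Fay, 36), (Ivy, 2), (Ivy, 40), (Jo, 35), (Pat, 16), (Yan, 29), (Yan, 5)}.
π[aid, aname]: project onto (aid, aname) → {(16, Pat), (2, Bo), (2, Ivy), (29, Yan), (35, Jo), (36, Fay), (40, Ivy), (5, Yan), (9, Bo)}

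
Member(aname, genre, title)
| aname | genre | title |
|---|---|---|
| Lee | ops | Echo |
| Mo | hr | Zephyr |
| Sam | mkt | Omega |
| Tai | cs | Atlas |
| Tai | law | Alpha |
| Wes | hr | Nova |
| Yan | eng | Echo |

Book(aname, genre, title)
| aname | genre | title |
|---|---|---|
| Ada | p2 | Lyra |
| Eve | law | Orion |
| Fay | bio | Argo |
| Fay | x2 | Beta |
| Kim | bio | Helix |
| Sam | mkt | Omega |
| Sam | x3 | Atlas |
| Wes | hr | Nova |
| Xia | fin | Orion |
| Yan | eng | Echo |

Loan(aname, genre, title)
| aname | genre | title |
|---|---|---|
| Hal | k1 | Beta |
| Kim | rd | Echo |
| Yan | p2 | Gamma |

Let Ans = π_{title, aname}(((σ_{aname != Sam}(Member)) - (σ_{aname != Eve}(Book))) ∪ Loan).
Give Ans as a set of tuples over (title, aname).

{(Alpha, Tai), (Atlas, Tai), (Beta, Hal), (Echo, Kim), (Echo, Lee), (Gamma, Yan), (Zephyr, Mo)}

Selection aname != Sam: {(Lee, ops, Echo), (Mo, hr, Zephyr), (Tai, cs, Atlas), (Tai, law, Alpha), (Wes, hr, Nova), (Yan, eng, Echo)}
Selection aname != Eve: {(Ada, p2, Lyra), (Fay, bio, Argo), (Fay, x2, Beta), (Kim, bio, Helix), (Sam, mkt, Omega), (Sam, x3, Atlas), (Wes, hr, Nova), (Xia, fin, Orion), (Yan, eng, Echo)}
Taking the difference: {(Lee, ops, Echo), (Mo, hr, Zephyr), (Tai, cs, Atlas), (Tai, law, Alpha)}
Taking the union: {(Hal, k1, Beta), (Kim, rd, Echo), (Lee, ops, Echo), (Mo, hr, Zephyr), (Tai, cs, Atlas), (Tai, law, Alpha), (Yan, p2, Gamma)}
Keep only column(s) title, aname: {(Alpha, Tai), (Atlas, Tai), (Beta, Hal), (Echo, Kim), (Echo, Lee), (Gamma, Yan), (Zephyr, Mo)}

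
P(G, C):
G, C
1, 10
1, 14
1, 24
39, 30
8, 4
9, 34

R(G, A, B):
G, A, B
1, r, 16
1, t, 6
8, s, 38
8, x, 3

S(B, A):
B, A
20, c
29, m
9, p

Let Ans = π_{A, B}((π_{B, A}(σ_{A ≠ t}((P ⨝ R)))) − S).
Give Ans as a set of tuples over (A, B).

Joining P and R on G yields {(1, 10, r, 16), (1, 10, t, 6), (1, 14, r, 16), (1, 14, t, 6), (1, 24, r, 16), (1, 24, t, 6), (8, 4, s, 38), (8, 4, x, 3)}.
Apply σ_{A ≠ t}; surviving tuples: {(1, 10, r, 16), (1, 14, r, 16), (1, 24, r, 16), (8, 4, s, 38), (8, 4, x, 3)}
π[B, A]: project onto (B, A) (2 duplicate(s) eliminated) → {(16, r), (3, x), (38, s)}
Difference: {(16, r), (3, x), (38, s)} with {(20, c), (29, m), (9, p)} → {(16, r), (3, x), (38, s)}
π[A, B]: project onto (A, B) → {(r, 16), (s, 38), (x, 3)}

{(r, 16), (s, 38), (x, 3)}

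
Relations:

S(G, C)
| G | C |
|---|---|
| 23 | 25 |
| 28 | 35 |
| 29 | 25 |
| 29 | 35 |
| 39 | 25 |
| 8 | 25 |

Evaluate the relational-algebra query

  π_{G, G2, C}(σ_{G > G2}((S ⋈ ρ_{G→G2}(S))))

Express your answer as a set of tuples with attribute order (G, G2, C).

{(23, 8, 25), (29, 23, 25), (29, 28, 35), (29, 8, 25), (39, 23, 25), (39, 29, 25), (39, 8, 25)}

ρ[G→G2]: schema becomes (G2, C); tuples unchanged.
S ⋈ ρ_{G→G2}(S) (natural join on C): {(23, 25, 23), (23, 25, 29), (23, 25, 39), (23, 25, 8), (28, 35, 28), (28, 35, 29), (29, 25, 23), (29, 25, 29), (29, 25, 39), (29, 25, 8), (29, 35, 28), (29, 35, 29), (39, 25, 23), (39, 25, 29), (39, 25, 39), (39, 25, 8), (8, 25, 23), (8, 25, 29), (8, 25, 39), (8, 25, 8)}
Apply σ_{G > G2}; surviving tuples: {(23, 25, 8), (29, 25, 23), (29, 25, 8), (29, 35, 28), (39, 25, 23), (39, 25, 29), (39, 25, 8)}
π_{G, G2, C} gives {(23, 8, 25), (29, 23, 25), (29, 28, 35), (29, 8, 25), (39, 23, 25), (39, 29, 25), (39, 8, 25)}.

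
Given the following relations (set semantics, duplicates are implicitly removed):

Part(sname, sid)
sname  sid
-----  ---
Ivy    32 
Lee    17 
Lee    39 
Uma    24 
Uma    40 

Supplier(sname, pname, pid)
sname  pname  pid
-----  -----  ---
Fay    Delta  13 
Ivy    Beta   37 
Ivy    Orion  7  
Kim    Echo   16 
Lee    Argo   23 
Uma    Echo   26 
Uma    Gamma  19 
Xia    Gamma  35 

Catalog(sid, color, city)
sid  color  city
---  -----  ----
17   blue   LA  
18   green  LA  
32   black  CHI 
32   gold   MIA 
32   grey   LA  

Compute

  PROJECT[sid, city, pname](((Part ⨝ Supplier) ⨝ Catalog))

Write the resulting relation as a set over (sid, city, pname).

{(17, LA, Argo), (32, CHI, Beta), (32, CHI, Orion), (32, LA, Beta), (32, LA, Orion), (32, MIA, Beta), (32, MIA, Orion)}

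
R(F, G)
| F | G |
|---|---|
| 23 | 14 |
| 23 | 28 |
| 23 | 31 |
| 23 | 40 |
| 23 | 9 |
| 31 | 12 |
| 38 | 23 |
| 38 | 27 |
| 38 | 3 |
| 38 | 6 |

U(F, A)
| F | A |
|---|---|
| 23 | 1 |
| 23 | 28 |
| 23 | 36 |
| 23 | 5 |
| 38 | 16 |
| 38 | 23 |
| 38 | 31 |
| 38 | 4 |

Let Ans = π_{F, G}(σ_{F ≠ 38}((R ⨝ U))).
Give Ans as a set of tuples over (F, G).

Natural join on F: {(23, 14, 1), (23, 14, 28), (23, 14, 36), (23, 14, 5), (23, 28, 1), (23, 28, 28), (23, 28, 36), (23, 28, 5), (23, 31, 1), (23, 31, 28), (23, 31, 36), (23, 31, 5), (23, 40, 1), (23, 40, 28), (23, 40, 36), (23, 40, 5), (23, 9, 1), (23, 9, 28), (23, 9, 36), (23, 9, 5), (38, 23, 16), (38, 23, 23), (38, 23, 31), (38, 23, 4), (38, 27, 16), (38, 27, 23), (38, 27, 31), (38, 27, 4), (38, 3, 16), (38, 3, 23), (38, 3, 31), (38, 3, 4), (38, 6, 16), (38, 6, 23), (38, 6, 31), (38, 6, 4)}
Apply σ_{F ≠ 38}; surviving tuples: {(23, 14, 1), (23, 14, 28), (23, 14, 36), (23, 14, 5), (23, 28, 1), (23, 28, 28), (23, 28, 36), (23, 28, 5), (23, 31, 1), (23, 31, 28), (23, 31, 36), (23, 31, 5), (23, 40, 1), (23, 40, 28), (23, 40, 36), (23, 40, 5), (23, 9, 1), (23, 9, 28), (23, 9, 36), (23, 9, 5)}
Projecting to F, G (15 duplicate(s) eliminated): {(23, 14), (23, 28), (23, 31), (23, 40), (23, 9)}

{(23, 14), (23, 28), (23, 31), (23, 40), (23, 9)}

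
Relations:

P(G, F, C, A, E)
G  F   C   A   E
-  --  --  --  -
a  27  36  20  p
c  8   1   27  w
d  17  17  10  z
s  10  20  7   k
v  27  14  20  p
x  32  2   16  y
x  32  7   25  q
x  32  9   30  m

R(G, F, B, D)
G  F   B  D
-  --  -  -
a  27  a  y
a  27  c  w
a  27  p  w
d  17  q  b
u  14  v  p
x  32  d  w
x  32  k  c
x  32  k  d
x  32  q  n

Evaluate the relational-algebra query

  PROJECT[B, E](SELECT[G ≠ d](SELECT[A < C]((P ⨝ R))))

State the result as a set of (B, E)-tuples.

{(a, p), (c, p), (p, p)}

Natural join on G, F: {(a, 27, 36, 20, p, a, y), (a, 27, 36, 20, p, c, w), (a, 27, 36, 20, p, p, w), (d, 17, 17, 10, z, q, b), (x, 32, 2, 16, y, d, w), (x, 32, 2, 16, y, k, c), (x, 32, 2, 16, y, k, d), (x, 32, 2, 16, y, q, n), (x, 32, 7, 25, q, d, w), (x, 32, 7, 25, q, k, c), (x, 32, 7, 25, q, k, d), (x, 32, 7, 25, q, q, n), (x, 32, 9, 30, m, d, w), (x, 32, 9, 30, m, k, c), (x, 32, 9, 30, m, k, d), (x, 32, 9, 30, m, q, n)}
Filtering on A < C leaves {(a, 27, 36, 20, p, a, y), (a, 27, 36, 20, p, c, w), (a, 27, 36, 20, p, p, w), (d, 17, 17, 10, z, q, b)}.
Filtering on G ≠ d leaves {(a, 27, 36, 20, p, a, y), (a, 27, 36, 20, p, c, w), (a, 27, 36, 20, p, p, w)}.
π[B, E]: project onto (B, E) → {(a, p), (c, p), (p, p)}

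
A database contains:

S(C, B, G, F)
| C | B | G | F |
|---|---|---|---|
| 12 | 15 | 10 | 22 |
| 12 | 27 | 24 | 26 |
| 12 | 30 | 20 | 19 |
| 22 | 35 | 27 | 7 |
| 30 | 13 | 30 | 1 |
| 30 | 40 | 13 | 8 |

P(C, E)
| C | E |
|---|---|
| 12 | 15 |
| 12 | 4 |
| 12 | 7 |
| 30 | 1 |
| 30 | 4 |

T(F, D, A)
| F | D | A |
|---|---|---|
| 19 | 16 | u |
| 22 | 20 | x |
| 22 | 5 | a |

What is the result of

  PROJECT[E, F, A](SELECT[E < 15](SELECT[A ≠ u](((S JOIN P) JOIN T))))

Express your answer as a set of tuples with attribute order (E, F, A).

{(4, 22, a), (4, 22, x), (7, 22, a), (7, 22, x)}

S ⋈ P (natural join on C): {(12, 15, 10, 22, 15), (12, 15, 10, 22, 4), (12, 15, 10, 22, 7), (12, 27, 24, 26, 15), (12, 27, 24, 26, 4), (12, 27, 24, 26, 7), (12, 30, 20, 19, 15), (12, 30, 20, 19, 4), (12, 30, 20, 19, 7), (30, 13, 30, 1, 1), (30, 13, 30, 1, 4), (30, 40, 13, 8, 1), (30, 40, 13, 8, 4)}
(S JOIN P) ⋈ T (natural join on F): {(12, 15, 10, 22, 15, 20, x), (12, 15, 10, 22, 15, 5, a), (12, 15, 10, 22, 4, 20, x), (12, 15, 10, 22, 4, 5, a), (12, 15, 10, 22, 7, 20, x), (12, 15, 10, 22, 7, 5, a), (12, 30, 20, 19, 15, 16, u), (12, 30, 20, 19, 4, 16, u), (12, 30, 20, 19, 7, 16, u)}
Apply σ_{A ≠ u}; surviving tuples: {(12, 15, 10, 22, 15, 20, x), (12, 15, 10, 22, 15, 5, a), (12, 15, 10, 22, 4, 20, x), (12, 15, 10, 22, 4, 5, a), (12, 15, 10, 22, 7, 20, x), (12, 15, 10, 22, 7, 5, a)}
Apply σ_{E < 15}; surviving tuples: {(12, 15, 10, 22, 4, 20, x), (12, 15, 10, 22, 4, 5, a), (12, 15, 10, 22, 7, 20, x), (12, 15, 10, 22, 7, 5, a)}
π[E, F, A]: project onto (E, F, A) → {(4, 22, a), (4, 22, x), (7, 22, a), (7, 22, x)}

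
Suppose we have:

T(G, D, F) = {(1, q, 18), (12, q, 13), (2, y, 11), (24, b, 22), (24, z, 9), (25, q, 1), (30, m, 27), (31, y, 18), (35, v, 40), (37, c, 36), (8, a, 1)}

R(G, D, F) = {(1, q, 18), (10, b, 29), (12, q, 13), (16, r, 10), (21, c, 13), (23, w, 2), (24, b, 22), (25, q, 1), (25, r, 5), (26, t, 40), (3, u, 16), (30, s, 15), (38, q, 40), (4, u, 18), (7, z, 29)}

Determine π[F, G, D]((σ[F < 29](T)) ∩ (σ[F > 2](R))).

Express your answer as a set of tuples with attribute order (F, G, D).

Filtering on F < 29 leaves {(1, q, 18), (12, q, 13), (2, y, 11), (24, b, 22), (24, z, 9), (25, q, 1), (30, m, 27), (31, y, 18), (8, a, 1)}.
Filtering on F > 2 leaves {(1, q, 18), (10, b, 29), (12, q, 13), (16, r, 10), (21, c, 13), (24, b, 22), (25, r, 5), (26, t, 40), (3, u, 16), (30, s, 15), (38, q, 40), (4, u, 18), (7, z, 29)}.
Intersection: {(1, q, 18), (12, q, 13), (2, y, 11), (24, b, 22), (24, z, 9), (25, q, 1), (30, m, 27), (31, y, 18), (8, a, 1)} with {(1, q, 18), (10, b, 29), (12, q, 13), (16, r, 10), (21, c, 13), (24, b, 22), (25, r, 5), (26, t, 40), (3, u, 16), (30, s, 15), (38, q, 40), (4, u, 18), (7, z, 29)} → {(1, q, 18), (12, q, 13), (24, b, 22)}
Projecting to F, G, D: {(13, 12, q), (18, 1, q), (22, 24, b)}

{(13, 12, q), (18, 1, q), (22, 24, b)}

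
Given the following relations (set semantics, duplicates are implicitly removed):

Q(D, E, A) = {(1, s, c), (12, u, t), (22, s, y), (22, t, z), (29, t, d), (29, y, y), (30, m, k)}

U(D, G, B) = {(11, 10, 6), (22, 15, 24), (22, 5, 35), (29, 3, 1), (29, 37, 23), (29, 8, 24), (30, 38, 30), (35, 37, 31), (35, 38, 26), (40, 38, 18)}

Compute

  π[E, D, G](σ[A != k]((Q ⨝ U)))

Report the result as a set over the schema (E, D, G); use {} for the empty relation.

Joining Q and U on D yields {(22, s, y, 15, 24), (22, s, y, 5, 35), (22, t, z, 15, 24), (22, t, z, 5, 35), (29, t, d, 3, 1), (29, t, d, 37, 23), (29, t, d, 8, 24), (29, y, y, 3, 1), (29, y, y, 37, 23), (29, y, y, 8, 24), (30, m, k, 38, 30)}.
Filtering on A != k leaves {(22, s, y, 15, 24), (22, s, y, 5, 35), (22, t, z, 15, 24), (22, t, z, 5, 35), (29, t, d, 3, 1), (29, t, d, 37, 23), (29, t, d, 8, 24), (29, y, y, 3, 1), (29, y, y, 37, 23), (29, y, y, 8, 24)}.
π[E, D, G]: project onto (E, D, G) → {(s, 22, 15), (s, 22, 5), (t, 22, 15), (t, 22, 5), (t, 29, 3), (t, 29, 37), (t, 29, 8), (y, 29, 3), (y, 29, 37), (y, 29, 8)}

{(s, 22, 15), (s, 22, 5), (t, 22, 15), (t, 22, 5), (t, 29, 3), (t, 29, 37), (t, 29, 8), (y, 29, 3), (y, 29, 37), (y, 29, 8)}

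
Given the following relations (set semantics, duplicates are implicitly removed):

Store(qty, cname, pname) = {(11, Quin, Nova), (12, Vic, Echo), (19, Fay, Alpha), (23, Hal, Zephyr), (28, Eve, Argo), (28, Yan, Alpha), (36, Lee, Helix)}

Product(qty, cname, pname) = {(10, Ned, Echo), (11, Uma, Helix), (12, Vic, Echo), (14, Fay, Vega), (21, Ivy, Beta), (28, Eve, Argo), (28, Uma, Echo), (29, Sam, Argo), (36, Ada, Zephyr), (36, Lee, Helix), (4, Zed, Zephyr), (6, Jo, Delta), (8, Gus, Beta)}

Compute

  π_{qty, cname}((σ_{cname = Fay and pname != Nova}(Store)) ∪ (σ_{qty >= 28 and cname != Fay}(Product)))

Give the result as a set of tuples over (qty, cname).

Apply σ_{cname = Fay and pname != Nova}; surviving tuples: {(19, Fay, Alpha)}
Apply σ_{qty >= 28 and cname != Fay}; surviving tuples: {(28, Eve, Argo), (28, Uma, Echo), (29, Sam, Argo), (36, Ada, Zephyr), (36, Lee, Helix)}
Union: {(19, Fay, Alpha)} with {(28, Eve, Argo), (28, Uma, Echo), (29, Sam, Argo), (36, Ada, Zephyr), (36, Lee, Helix)} → {(19, Fay, Alpha), (28, Eve, Argo), (28, Uma, Echo), (29, Sam, Argo), (36, Ada, Zephyr), (36, Lee, Helix)}
π_{qty, cname} gives {(19, Fay), (28, Eve), (28, Uma), (29, Sam), (36, Ada), (36, Lee)}.

{(19, Fay), (28, Eve), (28, Uma), (29, Sam), (36, Ada), (36, Lee)}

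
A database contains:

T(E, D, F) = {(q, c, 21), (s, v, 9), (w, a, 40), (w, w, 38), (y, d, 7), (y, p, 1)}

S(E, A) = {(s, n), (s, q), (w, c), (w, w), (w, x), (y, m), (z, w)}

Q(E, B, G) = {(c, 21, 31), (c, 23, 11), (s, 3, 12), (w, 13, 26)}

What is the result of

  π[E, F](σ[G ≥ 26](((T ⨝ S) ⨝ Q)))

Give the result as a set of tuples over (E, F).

Natural join on E: {(s, v, 9, n), (s, v, 9, q), (w, a, 40, c), (w, a, 40, w), (w, a, 40, x), (w, w, 38, c), (w, w, 38, w), (w, w, 38, x), (y, d, 7, m), (y, p, 1, m)}
Natural join on E: {(s, v, 9, n, 3, 12), (s, v, 9, q, 3, 12), (w, a, 40, c, 13, 26), (w, a, 40, w, 13, 26), (w, a, 40, x, 13, 26), (w, w, 38, c, 13, 26), (w, w, 38, w, 13, 26), (w, w, 38, x, 13, 26)}
σ[G ≥ 26]: keep tuples satisfying G ≥ 26 → {(w, a, 40, c, 13, 26), (w, a, 40, w, 13, 26), (w, a, 40, x, 13, 26), (w, w, 38, c, 13, 26), (w, w, 38, w, 13, 26), (w, w, 38, x, 13, 26)}
π_{E, F} gives {(w, 38), (w, 40)} (4 duplicate(s) eliminated).

{(w, 38), (w, 40)}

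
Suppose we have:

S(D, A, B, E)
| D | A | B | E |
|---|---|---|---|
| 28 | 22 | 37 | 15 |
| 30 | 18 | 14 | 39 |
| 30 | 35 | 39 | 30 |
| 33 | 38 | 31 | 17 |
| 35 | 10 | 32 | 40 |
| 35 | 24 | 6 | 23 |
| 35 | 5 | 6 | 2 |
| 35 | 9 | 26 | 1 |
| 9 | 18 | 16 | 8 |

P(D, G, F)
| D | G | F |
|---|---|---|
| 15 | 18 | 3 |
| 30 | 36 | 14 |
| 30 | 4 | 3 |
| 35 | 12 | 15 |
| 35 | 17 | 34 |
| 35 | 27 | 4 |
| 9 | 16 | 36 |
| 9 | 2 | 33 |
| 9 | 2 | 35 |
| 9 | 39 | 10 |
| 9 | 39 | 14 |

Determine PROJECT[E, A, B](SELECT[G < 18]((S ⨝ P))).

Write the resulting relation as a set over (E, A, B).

{(1, 9, 26), (2, 5, 6), (23, 24, 6), (30, 35, 39), (39, 18, 14), (40, 10, 32), (8, 18, 16)}

Joining S and P on D yields {(30, 18, 14, 39, 36, 14), (30, 18, 14, 39, 4, 3), (30, 35, 39, 30, 36, 14), (30, 35, 39, 30, 4, 3), (35, 10, 32, 40, 12, 15), (35, 10, 32, 40, 17, 34), (35, 10, 32, 40, 27, 4), (35, 24, 6, 23, 12, 15), (35, 24, 6, 23, 17, 34), (35, 24, 6, 23, 27, 4), (35, 5, 6, 2, 12, 15), (35, 5, 6, 2, 17, 34), (35, 5, 6, 2, 27, 4), (35, 9, 26, 1, 12, 15), (35, 9, 26, 1, 17, 34), (35, 9, 26, 1, 27, 4), (9, 18, 16, 8, 16, 36), (9, 18, 16, 8, 2, 33), (9, 18, 16, 8, 2, 35), (9, 18, 16, 8, 39, 10), (9, 18, 16, 8, 39, 14)}.
σ[G < 18]: keep tuples satisfying G < 18 → {(30, 18, 14, 39, 4, 3), (30, 35, 39, 30, 4, 3), (35, 10, 32, 40, 12, 15), (35, 10, 32, 40, 17, 34), (35, 24, 6, 23, 12, 15), (35, 24, 6, 23, 17, 34), (35, 5, 6, 2, 12, 15), (35, 5, 6, 2, 17, 34), (35, 9, 26, 1, 12, 15), (35, 9, 26, 1, 17, 34), (9, 18, 16, 8, 16, 36), (9, 18, 16, 8, 2, 33), (9, 18, 16, 8, 2, 35)}
π_{E, A, B} gives {(1, 9, 26), (2, 5, 6), (23, 24, 6), (30, 35, 39), (39, 18, 14), (40, 10, 32), (8, 18, 16)} (6 duplicate(s) eliminated).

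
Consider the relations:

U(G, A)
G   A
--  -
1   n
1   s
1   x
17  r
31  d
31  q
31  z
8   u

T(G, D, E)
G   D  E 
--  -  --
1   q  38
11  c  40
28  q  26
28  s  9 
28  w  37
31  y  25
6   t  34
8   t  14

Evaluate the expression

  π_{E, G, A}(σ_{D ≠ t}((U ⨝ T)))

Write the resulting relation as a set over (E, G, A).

{(25, 31, d), (25, 31, q), (25, 31, z), (38, 1, n), (38, 1, s), (38, 1, x)}

Joining U and T on G yields {(1, n, q, 38), (1, s, q, 38), (1, x, q, 38), (31, d, y, 25), (31, q, y, 25), (31, z, y, 25), (8, u, t, 14)}.
Filtering on D ≠ t leaves {(1, n, q, 38), (1, s, q, 38), (1, x, q, 38), (31, d, y, 25), (31, q, y, 25), (31, z, y, 25)}.
π[E, G, A]: project onto (E, G, A) → {(25, 31, d), (25, 31, q), (25, 31, z), (38, 1, n), (38, 1, s), (38, 1, x)}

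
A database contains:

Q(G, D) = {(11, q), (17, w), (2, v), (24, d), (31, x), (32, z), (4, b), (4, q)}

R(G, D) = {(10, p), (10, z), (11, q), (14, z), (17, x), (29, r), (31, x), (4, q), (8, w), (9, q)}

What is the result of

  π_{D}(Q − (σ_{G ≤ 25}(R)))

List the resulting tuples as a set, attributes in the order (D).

{b, d, v, w, x, z}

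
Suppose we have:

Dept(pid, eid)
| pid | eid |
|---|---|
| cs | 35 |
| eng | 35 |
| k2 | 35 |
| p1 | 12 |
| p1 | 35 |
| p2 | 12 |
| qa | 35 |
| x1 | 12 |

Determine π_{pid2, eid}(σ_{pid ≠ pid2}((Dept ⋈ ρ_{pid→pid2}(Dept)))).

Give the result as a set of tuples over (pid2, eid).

ρ[pid→pid2]: schema becomes (pid2, eid); tuples unchanged.
Joining Dept and ρ_{pid→pid2}(Dept) on eid yields {(cs, 35, cs), (cs, 35, eng), (cs, 35, k2), (cs, 35, p1), (cs, 35, qa), (eng, 35, cs), (eng, 35, eng), (eng, 35, k2), (eng, 35, p1), (eng, 35, qa), (k2, 35, cs), (k2, 35, eng), (k2, 35, k2), (k2, 35, p1), (k2, 35, qa), (p1, 12, p1), (p1, 12, p2), (p1, 12, x1), (p1, 35, cs), (p1, 35, eng), (p1, 35, k2), (p1, 35, p1), (p1, 35, qa), (p2, 12, p1), (p2, 12, p2), (p2, 12, x1), (qa, 35, cs), (qa, 35, eng), (qa, 35, k2), (qa, 35, p1), (qa, 35, qa), (x1, 12, p1), (x1, 12, p2), (x1, 12, x1)}.
Apply σ_{pid ≠ pid2}; surviving tuples: {(cs, 35, eng), (cs, 35, k2), (cs, 35, p1), (cs, 35, qa), (eng, 35, cs), (eng, 35, k2), (eng, 35, p1), (eng, 35, qa), (k2, 35, cs), (k2, 35, eng), (k2, 35, p1), (k2, 35, qa), (p1, 12, p2), (p1, 12, x1), (p1, 35, cs), (p1, 35, eng), (p1, 35, k2), (p1, 35, qa), (p2, 12, p1), (p2, 12, x1), (qa, 35, cs), (qa, 35, eng), (qa, 35, k2), (qa, 35, p1), (x1, 12, p1), (x1, 12, p2)}
Keep only column(s) pid2, eid (18 duplicate(s) eliminated): {(cs, 35), (eng, 35), (k2, 35), (p1, 12), (p1, 35), (p2, 12), (qa, 35), (x1, 12)}

{(cs, 35), (eng, 35), (k2, 35), (p1, 12), (p1, 35), (p2, 12), (qa, 35), (x1, 12)}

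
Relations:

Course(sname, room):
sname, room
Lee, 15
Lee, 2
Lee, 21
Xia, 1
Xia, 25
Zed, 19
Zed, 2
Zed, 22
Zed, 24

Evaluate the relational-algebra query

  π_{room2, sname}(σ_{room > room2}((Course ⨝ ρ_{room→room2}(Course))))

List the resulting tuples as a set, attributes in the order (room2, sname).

ρ[room→room2]: schema becomes (sname, room2); tuples unchanged.
Course ⋈ ρ_{room→room2}(Course) (natural join on sname): {(Lee, 15, 15), (Lee, 15, 2), (Lee, 15, 21), (Lee, 2, 15), (Lee, 2, 2), (Lee, 2, 21), (Lee, 21, 15), (Lee, 21, 2), (Lee, 21, 21), (Xia, 1, 1), (Xia, 1, 25), (Xia, 25, 1), (Xia, 25, 25), (Zed, 19, 19), (Zed, 19, 2), (Zed, 19, 22), (Zed, 19, 24), (Zed, 2, 19), (Zed, 2, 2), (Zed, 2, 22), (Zed, 2, 24), (Zed, 22, 19), (Zed, 22, 2), (Zed, 22, 22), (Zed, 22, 24), (Zed, 24, 19), (Zed, 24, 2), (Zed, 24, 22), (Zed, 24, 24)}
Apply σ_{room > room2}; surviving tuples: {(Lee, 15, 2), (Lee, 21, 15), (Lee, 21, 2), (Xia, 25, 1), (Zed, 19, 2), (Zed, 22, 19), (Zed, 22, 2), (Zed, 24, 19), (Zed, 24, 2), (Zed, 24, 22)}
π[room2, sname]: project onto (room2, sname) (4 duplicate(s) eliminated) → {(1, Xia), (15, Lee), (19, Zed), (2, Lee), (2, Zed), (22, Zed)}

{(1, Xia), (15, Lee), (19, Zed), (2, Lee), (2, Zed), (22, Zed)}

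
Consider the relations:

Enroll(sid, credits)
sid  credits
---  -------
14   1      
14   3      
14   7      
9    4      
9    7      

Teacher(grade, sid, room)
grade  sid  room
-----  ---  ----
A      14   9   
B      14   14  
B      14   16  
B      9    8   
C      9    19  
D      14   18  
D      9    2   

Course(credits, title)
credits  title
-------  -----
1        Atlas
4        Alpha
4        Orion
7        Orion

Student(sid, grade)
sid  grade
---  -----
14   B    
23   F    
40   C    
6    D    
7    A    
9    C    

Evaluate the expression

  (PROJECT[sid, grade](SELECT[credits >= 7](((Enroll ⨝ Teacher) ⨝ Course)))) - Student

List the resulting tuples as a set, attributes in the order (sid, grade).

{(14, A), (14, D), (9, B), (9, D)}

Joining Enroll and Teacher on sid yields {(14, 1, A, 9), (14, 1, B, 14), (14, 1, B, 16), (14, 1, D, 18), (14, 3, A, 9), (14, 3, B, 14), (14, 3, B, 16), (14, 3, D, 18), (14, 7, A, 9), (14, 7, B, 14), (14, 7, B, 16), (14, 7, D, 18), (9, 4, B, 8), (9, 4, C, 19), (9, 4, D, 2), (9, 7, B, 8), (9, 7, C, 19), (9, 7, D, 2)}.
Joining (Enroll ⨝ Teacher) and Course on credits yields {(14, 1, A, 9, Atlas), (14, 1, B, 14, Atlas), (14, 1, B, 16, Atlas), (14, 1, D, 18, Atlas), (14, 7, A, 9, Orion), (14, 7, B, 14, Orion), (14, 7, B, 16, Orion), (14, 7, D, 18, Orion), (9, 4, B, 8, Alpha), (9, 4, B, 8, Orion), (9, 4, C, 19, Alpha), (9, 4, C, 19, Orion), (9, 4, D, 2, Alpha), (9, 4, D, 2, Orion), (9, 7, B, 8, Orion), (9, 7, C, 19, Orion), (9, 7, D, 2, Orion)}.
Apply σ_{credits >= 7}; surviving tuples: {(14, 7, A, 9, Orion), (14, 7, B, 14, Orion), (14, 7, B, 16, Orion), (14, 7, D, 18, Orion), (9, 7, B, 8, Orion), (9, 7, C, 19, Orion), (9, 7, D, 2, Orion)}
Projecting to sid, grade (1 duplicate(s) eliminated): {(14, A), (14, B), (14, D), (9, B), (9, C), (9, D)}
Taking the difference: {(14, A), (14, D), (9, B), (9, D)}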